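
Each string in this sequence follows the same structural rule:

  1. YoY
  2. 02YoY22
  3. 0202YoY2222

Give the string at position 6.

0202020202YoY2222222222

Every step adds 02 to the front and 22 to the end of the previous string.
From 0202YoY2222, 3 further steps: 0202YoY2222 → 020202YoY222222 → 02020202YoY22222222 → (answer).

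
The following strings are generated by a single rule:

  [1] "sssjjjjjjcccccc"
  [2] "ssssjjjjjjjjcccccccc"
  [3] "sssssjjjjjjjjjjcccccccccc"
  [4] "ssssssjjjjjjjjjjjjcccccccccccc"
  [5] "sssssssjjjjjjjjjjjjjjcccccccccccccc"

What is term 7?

Each string has the form s^{n} j^{2n} c^{2n}, where the shown terms are n = 3, 4, 5, 6, 7.
At n = 9 the blocks have lengths 9, 18, 18.

sssssssssjjjjjjjjjjjjjjjjjjcccccccccccccccccc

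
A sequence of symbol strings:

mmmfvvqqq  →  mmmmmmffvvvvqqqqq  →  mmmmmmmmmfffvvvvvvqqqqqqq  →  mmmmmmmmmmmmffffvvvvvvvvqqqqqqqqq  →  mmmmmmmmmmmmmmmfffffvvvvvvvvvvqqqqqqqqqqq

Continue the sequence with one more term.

mmmmmmmmmmmmmmmmmmffffffvvvvvvvvvvvvqqqqqqqqqqqqq

Each string has the form m^{3n} f^{n} v^{2n} q^{2n+1} (n = 1, 2, …).
For the next term, n = 6, so the run lengths are 18, 6, 12, 13.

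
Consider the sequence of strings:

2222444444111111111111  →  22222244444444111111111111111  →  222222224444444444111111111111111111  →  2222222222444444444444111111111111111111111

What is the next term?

22222222222244444444444444111111111111111111111111

Term n consists of 2n-2 2's, followed by 2n 4's, followed by 3n+3 1's, where the shown terms are n = 3, 4, 5, 6.
For the next term, n = 7, so the run lengths are 12, 14, 24.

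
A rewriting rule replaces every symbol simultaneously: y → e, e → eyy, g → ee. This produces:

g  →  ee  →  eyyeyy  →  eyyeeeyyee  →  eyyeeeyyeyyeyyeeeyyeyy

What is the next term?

eyyeeeyyeyyeyyeeeyyeeeyyeeeyyeyyeyyeeeyyee

Applying the rule to each of the 22 symbols of eyyeeeyyeyyeyyeeeyyeyy gives the pieces eyy e e eyy eyy eyy e e eyy e e eyy e e eyy eyy eyy e e eyy e e, which concatenate to the answer.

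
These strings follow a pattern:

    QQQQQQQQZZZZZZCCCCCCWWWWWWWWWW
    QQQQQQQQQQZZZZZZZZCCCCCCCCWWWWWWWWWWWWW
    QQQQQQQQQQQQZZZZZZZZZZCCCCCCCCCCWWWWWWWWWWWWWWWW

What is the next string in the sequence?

QQQQQQQQQQQQQQZZZZZZZZZZZZCCCCCCCCCCCCWWWWWWWWWWWWWWWWWWW

The n-th term is 2n+2 Q's then 2n Z's then 2n C's then 3n+1 W's, where the shown terms are n = 3, 4, 5.
At n = 6 the blocks have lengths 14, 12, 12, 19.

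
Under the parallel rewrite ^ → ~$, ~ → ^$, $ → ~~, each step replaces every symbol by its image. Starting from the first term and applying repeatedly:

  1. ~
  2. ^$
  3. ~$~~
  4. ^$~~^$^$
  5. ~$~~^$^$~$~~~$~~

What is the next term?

Rewriting the 16 symbols of ~$~~^$^$~$~~~$~~ one by one yields ^$ ~~ ^$ ^$ ~$ ~~ ~$ ~~ ^$ ~~ ^$ ^$ ^$ ~~ ^$ ^$; concatenated:

^$~~^$^$~$~~~$~~^$~~^$^$^$~~^$^$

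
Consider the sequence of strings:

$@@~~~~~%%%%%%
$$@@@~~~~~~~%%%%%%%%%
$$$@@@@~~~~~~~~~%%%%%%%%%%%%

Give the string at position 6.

$$$$$$@@@@@@@~~~~~~~~~~~~~~~%%%%%%%%%%%%%%%%%%%%%

The n-th term is n-1 $'s then n @'s then 2n+1 ~'s then 3n %'s, where the shown terms are n = 2, 3, 4.
At n = 7 the blocks have lengths 6, 7, 15, 21.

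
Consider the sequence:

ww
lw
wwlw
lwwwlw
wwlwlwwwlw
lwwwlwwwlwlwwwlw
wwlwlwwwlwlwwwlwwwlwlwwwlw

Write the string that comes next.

Each term (from the third on) is the two preceding terms concatenated in order: term 3 = ww·lw = wwlw.
Continuing: lwwwlwwwlwlwwwlw · wwlwlwwwlwlwwwlwwwlwlwwwlw gives term 8.

lwwwlwwwlwlwwwlwwwlwlwwwlwlwwwlwwwlwlwwwlw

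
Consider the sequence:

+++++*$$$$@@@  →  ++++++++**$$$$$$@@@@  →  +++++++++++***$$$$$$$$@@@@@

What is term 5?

+++++++++++++++++*****$$$$$$$$$$$$@@@@@@@

Term n consists of 3n-1 +'s, followed by n-1 *'s, followed by 2n $'s, followed by n+1 @'s, where the shown terms are n = 2, 3, 4.
At n = 6 the blocks have lengths 17, 5, 12, 7.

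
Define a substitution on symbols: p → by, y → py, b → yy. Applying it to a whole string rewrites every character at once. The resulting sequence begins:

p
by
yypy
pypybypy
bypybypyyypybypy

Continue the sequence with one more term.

Replace each of the 16 characters of bypybypyyypybypy in place — yy py by py yy py by py py py by py yy py by py — and concatenate.

yypybypyyypybypypypybypyyypybypy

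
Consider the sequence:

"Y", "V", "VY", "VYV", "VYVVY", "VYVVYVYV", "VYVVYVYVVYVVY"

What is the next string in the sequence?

VYVVYVYVVYVVYVYVVYVYV

This is a Fibonacci-style word recurrence s(k) = s(k−1)·s(k−2): e.g. V·Y = VY.
Continuing: VYVVYVYVVYVVY · VYVVYVYV gives term 8.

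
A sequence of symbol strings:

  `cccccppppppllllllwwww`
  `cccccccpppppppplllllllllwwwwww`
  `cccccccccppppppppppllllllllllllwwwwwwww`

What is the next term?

The n-th term is 2n+1 c's then 2n+2 p's then 3n l's then 2n w's, where the shown terms are n = 2, 3, 4.
At n = 5 the blocks have lengths 11, 12, 15, 10.

cccccccccccpppppppppppplllllllllllllllwwwwwwwwww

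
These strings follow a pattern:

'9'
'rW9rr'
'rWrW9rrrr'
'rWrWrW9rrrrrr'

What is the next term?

rWrWrWrW9rrrrrrrr

Each term wraps the previous one in rW on the left and rr on the right.
So the next term is rW·rWrWrW9rrrrrr·rr.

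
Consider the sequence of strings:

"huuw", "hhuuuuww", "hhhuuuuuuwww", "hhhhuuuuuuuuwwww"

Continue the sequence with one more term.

hhhhhuuuuuuuuuuwwwww

Each string has the form h^{n} u^{2n} w^{n} (n = 1, 2, …).
For the next term, n = 5, so the run lengths are 5, 10, 5.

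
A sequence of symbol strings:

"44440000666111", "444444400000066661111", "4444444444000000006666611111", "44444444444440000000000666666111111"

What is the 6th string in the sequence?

Term n consists of 3n+1 4's, followed by 2n+2 0's, followed by n+2 6's, followed by n+2 1's (n = 1, 2, …).
Setting n = 6 gives 19, 14, 8, 8 characters in each block.

4444444444444444444000000000000006666666611111111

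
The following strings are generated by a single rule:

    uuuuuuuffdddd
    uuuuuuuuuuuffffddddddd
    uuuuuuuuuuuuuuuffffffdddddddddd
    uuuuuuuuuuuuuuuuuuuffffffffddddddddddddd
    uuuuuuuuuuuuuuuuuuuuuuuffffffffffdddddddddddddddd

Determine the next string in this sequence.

Term n consists of 4n-1 u's, followed by 2n-2 f's, followed by 3n-2 d's, where the shown terms are n = 2, 3, 4, 5, 6.
Setting n = 7 gives 27, 12, 19 characters in each block.

uuuuuuuuuuuuuuuuuuuuuuuuuuuffffffffffffddddddddddddddddddd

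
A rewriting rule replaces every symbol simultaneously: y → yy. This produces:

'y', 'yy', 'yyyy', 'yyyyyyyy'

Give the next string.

Apply φ to yyyyyyyy symbol by symbol: y→yy, y→yy, y→yy, y→yy, y→yy, y→yy, y→yy, y→yy; joined: yy yy yy yy yy yy yy yy.

yyyyyyyyyyyyyyyy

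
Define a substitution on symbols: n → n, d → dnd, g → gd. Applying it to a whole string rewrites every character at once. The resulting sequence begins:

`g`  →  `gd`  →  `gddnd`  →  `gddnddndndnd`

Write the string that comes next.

gddnddndndnddndndndndndndnd

Apply φ to gddnddndndnd symbol by symbol: g→gd, d→dnd, d→dnd, n→n, d→dnd, d→dnd, n→n, d→dnd, n→n, d→dnd, n→n, d→dnd; joined: gd dnd dnd n dnd dnd n dnd n dnd n dnd.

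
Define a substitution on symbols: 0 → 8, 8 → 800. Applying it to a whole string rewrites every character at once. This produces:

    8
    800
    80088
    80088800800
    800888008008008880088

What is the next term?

φ(800888008008008880088) expands symbol-by-symbol to 800 8 8 800 800 800 8 8 800 8 8 800 8 8 800 800 800 8 8 800 800; joining the 21 pieces gives the next term.

8008880080080088800888008880080080088800800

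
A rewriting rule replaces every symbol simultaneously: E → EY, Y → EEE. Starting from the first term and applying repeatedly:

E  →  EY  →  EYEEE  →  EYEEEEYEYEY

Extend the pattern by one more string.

Rewriting each symbol of EYEEEEYEYEY: E→EY, Y→EEE, E→EY, E→EY, E→EY, E→EY, Y→EEE, E→EY, Y→EEE, E→EY, Y→EEE, which concatenates to EY EEE EY EY EY EY EEE EY EEE EY EEE.

EYEEEEYEYEYEYEEEEYEEEEYEEE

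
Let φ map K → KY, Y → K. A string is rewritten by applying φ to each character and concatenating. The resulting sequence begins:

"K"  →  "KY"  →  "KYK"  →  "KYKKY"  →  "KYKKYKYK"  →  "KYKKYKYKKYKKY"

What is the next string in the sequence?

KYKKYKYKKYKKYKYKKYKYK

φ(KYKKYKYKKYKKY) expands symbol-by-symbol to KY K KY KY K KY K KY KY K KY KY K; joining the 13 pieces gives the next term.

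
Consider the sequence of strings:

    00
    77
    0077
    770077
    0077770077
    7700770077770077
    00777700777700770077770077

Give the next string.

From term 3 onward, concatenate the second-to-last term with the last: 00·77 = 0077, 77·0077 = 770077, …
The next term joins 7700770077770077 and 00777700777700770077770077.

770077007777007700777700777700770077770077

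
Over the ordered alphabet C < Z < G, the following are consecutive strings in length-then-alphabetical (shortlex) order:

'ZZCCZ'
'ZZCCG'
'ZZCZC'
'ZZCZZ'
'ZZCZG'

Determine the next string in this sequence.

ZZCGC

Find the rightmost character of ZZCZG below G, bump it to the next letter, and reset everything to its right to C.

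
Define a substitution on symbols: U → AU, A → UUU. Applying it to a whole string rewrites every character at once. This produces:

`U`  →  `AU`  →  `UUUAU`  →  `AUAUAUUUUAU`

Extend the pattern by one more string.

Expanding AUAUAUUUUAU: A→UUU, U→AU, A→UUU, U→AU, A→UUU, U→AU, U→AU, U→AU, U→AU, A→UUU, U→AU. Concatenated: UUU AU UUU AU UUU AU AU AU AU UUU AU.

UUUAUUUUAUUUUAUAUAUAUUUUAU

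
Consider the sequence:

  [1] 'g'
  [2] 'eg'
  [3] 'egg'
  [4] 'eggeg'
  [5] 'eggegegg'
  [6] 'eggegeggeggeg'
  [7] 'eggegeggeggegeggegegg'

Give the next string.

From term 3 onward, concatenate the last term with the second-to-last: eg·g = egg, egg·eg = eggeg, …
So term 8 is eggegeggeggegeggegegg·eggegeggeggeg.

eggegeggeggegeggegeggeggegeggeggeg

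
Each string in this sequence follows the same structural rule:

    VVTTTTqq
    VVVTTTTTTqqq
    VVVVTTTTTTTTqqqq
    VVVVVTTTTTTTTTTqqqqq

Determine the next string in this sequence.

Each string has the form V^{n} T^{2n} q^{n}, where the shown terms are n = 2, 3, 4, 5.
Setting n = 6 gives 6, 12, 6 characters in each block.

VVVVVVTTTTTTTTTTTTqqqqqq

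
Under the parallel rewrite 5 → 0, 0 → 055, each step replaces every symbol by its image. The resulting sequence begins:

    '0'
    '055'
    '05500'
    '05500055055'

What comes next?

Apply φ to 05500055055 symbol by symbol: 0→055, 5→0, 5→0, 0→055, 0→055, 0→055, 5→0, 5→0, 0→055, 5→0, 5→0; joined: 055 0 0 055 055 055 0 0 055 0 0.

055000550550550005500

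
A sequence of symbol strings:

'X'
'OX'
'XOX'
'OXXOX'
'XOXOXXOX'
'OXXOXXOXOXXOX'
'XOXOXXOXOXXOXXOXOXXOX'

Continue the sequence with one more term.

OXXOXXOXOXXOXXOXOXXOXOXXOXXOXOXXOX

This is a Fibonacci-style word recurrence s(k) = s(k−2)·s(k−1): e.g. X·OX = XOX.
So term 8 is OXXOXXOXOXXOX·XOXOXXOXOXXOXXOXOXXOX.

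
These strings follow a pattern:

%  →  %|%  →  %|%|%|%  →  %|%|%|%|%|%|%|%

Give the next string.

s(k+1) = s(k)·|·s(k) — each term doubles the last with '|' between the halves.
So the next term is two copies of %|%|%|%|%|%|%|% with '|' between the halves.

%|%|%|%|%|%|%|%|%|%|%|%|%|%|%|%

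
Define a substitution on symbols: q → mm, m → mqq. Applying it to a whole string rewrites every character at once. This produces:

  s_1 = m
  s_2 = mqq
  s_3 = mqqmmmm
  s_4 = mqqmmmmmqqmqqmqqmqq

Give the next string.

φ(mqqmmmmmqqmqqmqqmqq) expands symbol-by-symbol to mqq mm mm mqq mqq mqq mqq mqq mm mm mqq mm mm mqq mm mm mqq mm mm; joining the 19 pieces gives the next term.

mqqmmmmmqqmqqmqqmqqmqqmmmmmqqmmmmmqqmmmmmqqmmmm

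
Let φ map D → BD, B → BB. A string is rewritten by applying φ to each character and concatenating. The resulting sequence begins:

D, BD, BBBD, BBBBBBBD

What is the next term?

BBBBBBBBBBBBBBBD

Expanding BBBBBBBD: B→BB, B→BB, B→BB, B→BB, B→BB, B→BB, B→BB, D→BD. Concatenated: BB BB BB BB BB BB BB BD.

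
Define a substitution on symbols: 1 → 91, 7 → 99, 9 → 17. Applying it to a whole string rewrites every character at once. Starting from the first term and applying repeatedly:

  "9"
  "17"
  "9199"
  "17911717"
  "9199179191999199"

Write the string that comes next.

17911717919917911791171717911717

Applying the rule to each of the 16 symbols of 9199179191999199 gives the pieces 17 91 17 17 91 99 17 91 17 91 17 17 17 91 17 17, which concatenate to the answer.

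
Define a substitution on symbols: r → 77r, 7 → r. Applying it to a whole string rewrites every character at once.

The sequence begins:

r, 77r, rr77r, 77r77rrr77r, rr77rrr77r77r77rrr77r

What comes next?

Replace each of the 21 characters of rr77rrr77r77r77rrr77r in place — 77r 77r r r 77r 77r 77r r r 77r r r 77r r r 77r 77r 77r r r 77r — and concatenate.

77r77rrr77r77r77rrr77rrr77rrr77r77r77rrr77r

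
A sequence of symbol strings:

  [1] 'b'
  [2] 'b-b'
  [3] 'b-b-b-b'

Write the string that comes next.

b-b-b-b-b-b-b-b

s(k+1) = s(k)·-·s(k) — each term doubles the last with '-' between the halves.
So the next term is two copies of b-b-b-b with '-' between the halves.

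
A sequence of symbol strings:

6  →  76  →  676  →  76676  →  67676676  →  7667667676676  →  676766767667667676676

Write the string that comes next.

7667667676676676766767667667676676

This is a Fibonacci-style word recurrence s(k) = s(k−2)·s(k−1): e.g. 6·76 = 676.
Continuing: 7667667676676 · 676766767667667676676 gives term 8.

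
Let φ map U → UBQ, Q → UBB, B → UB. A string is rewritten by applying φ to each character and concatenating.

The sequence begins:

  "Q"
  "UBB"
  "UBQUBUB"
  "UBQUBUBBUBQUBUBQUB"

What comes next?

Replace each of the 18 characters of UBQUBUBBUBQUBUBQUB in place — UBQ UB UBB UBQ UB UBQ UB UB UBQ UB UBB UBQ UB UBQ UB UBB UBQ UB — and concatenate.

UBQUBUBBUBQUBUBQUBUBUBQUBUBBUBQUBUBQUBUBBUBQUB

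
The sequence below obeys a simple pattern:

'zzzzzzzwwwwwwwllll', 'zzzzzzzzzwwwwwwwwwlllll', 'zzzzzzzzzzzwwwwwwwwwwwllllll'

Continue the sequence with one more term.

zzzzzzzzzzzzzwwwwwwwwwwwwwlllllll

Reading off run lengths: z runs 7, 9, 11; w runs 7, 9, 11; l runs 4, 5, 6 — each is linear in n, where the shown terms are n = 3, 4, 5.
For the next term, n = 6, so the run lengths are 13, 13, 7.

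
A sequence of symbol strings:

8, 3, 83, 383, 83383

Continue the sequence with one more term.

Each term (from the third on) is the two preceding terms concatenated in order: term 3 = 8·3 = 83.
Continuing: 383 · 83383 gives term 6.

38383383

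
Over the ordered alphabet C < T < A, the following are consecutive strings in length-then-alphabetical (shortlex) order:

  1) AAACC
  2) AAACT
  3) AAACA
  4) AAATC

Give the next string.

Find the rightmost character of AAATC below A, bump it to the next letter, and reset everything to its right to C.

AAATT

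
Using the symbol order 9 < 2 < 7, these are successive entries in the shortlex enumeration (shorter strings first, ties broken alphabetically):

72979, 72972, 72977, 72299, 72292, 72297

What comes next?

72229

Find the rightmost character of 72297 below 7, bump it to the next letter, and reset everything to its right to 9.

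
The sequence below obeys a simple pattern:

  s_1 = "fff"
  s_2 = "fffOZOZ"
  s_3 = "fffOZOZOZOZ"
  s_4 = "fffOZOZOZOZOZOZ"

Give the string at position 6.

fffOZOZOZOZOZOZOZOZOZOZ

The strings grow by a fixed suffix OZOZ each time.
From fffOZOZOZOZOZOZ, 2 further steps: fffOZOZOZOZOZOZ → fffOZOZOZOZOZOZOZOZ → (answer).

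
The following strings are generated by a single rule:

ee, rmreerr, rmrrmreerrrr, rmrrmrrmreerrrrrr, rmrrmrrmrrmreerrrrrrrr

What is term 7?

rmrrmrrmrrmrrmrrmreerrrrrrrrrrrr

Each term wraps the previous one in rmr on the left and rr on the right.
From rmrrmrrmrrmreerrrrrrrr, 2 further steps: rmrrmrrmrrmreerrrrrrrr → rmrrmrrmrrmrrmreerrrrrrrrrr → (answer).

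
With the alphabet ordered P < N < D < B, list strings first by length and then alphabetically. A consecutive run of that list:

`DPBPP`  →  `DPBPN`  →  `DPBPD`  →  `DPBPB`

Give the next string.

The successor of DPBPB increments the rightmost position that isn't already B and resets every position after it to P.

DPBNP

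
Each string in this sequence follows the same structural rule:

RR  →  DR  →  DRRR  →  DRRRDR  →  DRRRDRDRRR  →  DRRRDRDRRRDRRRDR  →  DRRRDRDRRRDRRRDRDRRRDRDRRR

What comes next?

This is a Fibonacci-style word recurrence s(k) = s(k−1)·s(k−2): e.g. DR·RR = DRRR.
The next term joins DRRRDRDRRRDRRRDRDRRRDRDRRR and DRRRDRDRRRDRRRDR.

DRRRDRDRRRDRRRDRDRRRDRDRRRDRRRDRDRRRDRRRDR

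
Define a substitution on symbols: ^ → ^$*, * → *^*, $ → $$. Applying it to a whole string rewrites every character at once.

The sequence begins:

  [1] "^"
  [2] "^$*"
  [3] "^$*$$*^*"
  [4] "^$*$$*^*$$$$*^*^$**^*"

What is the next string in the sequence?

^$*$$*^*$$$$*^*^$**^*$$$$$$$$*^*^$**^*^$*$$*^**^*^$**^*

φ(^$*$$*^*$$$$*^*^$**^*) expands symbol-by-symbol to ^$* $$ *^* $$ $$ *^* ^$* *^* $$ $$ $$ $$ *^* ^$* *^* ^$* $$ *^* *^* ^$* *^*; joining the 21 pieces gives the next term.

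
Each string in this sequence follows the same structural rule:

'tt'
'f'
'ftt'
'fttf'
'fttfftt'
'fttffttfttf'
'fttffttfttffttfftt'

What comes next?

Each term (from the third on) is the previous term followed by the one before it: term 3 = f·tt = ftt.
The next term joins fttffttfttffttfftt and fttffttfttf.

fttffttfttffttffttfttffttfttf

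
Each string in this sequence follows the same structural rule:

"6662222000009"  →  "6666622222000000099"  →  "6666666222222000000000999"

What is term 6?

6666666666666222222222000000000000000999999

Reading off run lengths: 6 runs 3, 5, 7; 2 runs 4, 5, 6; 0 runs 5, 7, 9; 9 runs 1, 2, 3 — each is linear in n, where the shown terms are n = 2, 3, 4.
Setting n = 7 gives 13, 9, 15, 6 characters in each block.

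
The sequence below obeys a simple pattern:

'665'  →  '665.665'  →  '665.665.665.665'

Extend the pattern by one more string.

s(k+1) = s(k)·.·s(k) — each term doubles the last with '.' between the halves.
One more doubling of 665.665.665.665 gives the answer.

665.665.665.665.665.665.665.665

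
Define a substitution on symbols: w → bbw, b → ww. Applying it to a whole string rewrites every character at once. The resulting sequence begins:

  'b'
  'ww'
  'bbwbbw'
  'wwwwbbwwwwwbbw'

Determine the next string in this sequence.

φ(wwwwbbwwwwwbbw) expands symbol-by-symbol to bbw bbw bbw bbw ww ww bbw bbw bbw bbw bbw ww ww bbw; joining the 14 pieces gives the next term.

bbwbbwbbwbbwwwwwbbwbbwbbwbbwbbwwwwwbbw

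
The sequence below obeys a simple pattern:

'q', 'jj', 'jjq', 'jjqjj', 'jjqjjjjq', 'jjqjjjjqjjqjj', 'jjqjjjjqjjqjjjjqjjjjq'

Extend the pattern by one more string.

From term 3 onward, concatenate the last term with the second-to-last: jj·q = jjq, jjq·jj = jjqjj, …
The next term joins jjqjjjjqjjqjjjjqjjjjq and jjqjjjjqjjqjj.

jjqjjjjqjjqjjjjqjjjjqjjqjjjjqjjqjj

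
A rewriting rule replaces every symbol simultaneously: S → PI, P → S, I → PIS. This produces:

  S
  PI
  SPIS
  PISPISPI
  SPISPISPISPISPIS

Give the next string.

PISPISPISPISPISPISPISPISPISPISPI

Applying the rule to each of the 16 symbols of SPISPISPISPISPIS gives the pieces PI S PIS PI S PIS PI S PIS PI S PIS PI S PIS PI, which concatenate to the answer.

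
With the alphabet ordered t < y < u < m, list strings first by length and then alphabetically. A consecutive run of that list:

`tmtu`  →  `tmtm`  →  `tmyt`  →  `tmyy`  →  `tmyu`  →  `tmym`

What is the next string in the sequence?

Treat tmym as a base-4 numeral over the given alphabet and add one, carrying through any trailing m's.

tmut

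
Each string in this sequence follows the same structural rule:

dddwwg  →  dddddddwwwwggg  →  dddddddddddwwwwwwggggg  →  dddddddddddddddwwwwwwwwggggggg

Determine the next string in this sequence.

Reading off run lengths: d runs 3, 7, 11, 15; w runs 2, 4, 6, 8; g runs 1, 3, 5, 7 — each is linear in n (n = 1, 2, …).
Setting n = 5 gives 19, 10, 9 characters in each block.

dddddddddddddddddddwwwwwwwwwwggggggggg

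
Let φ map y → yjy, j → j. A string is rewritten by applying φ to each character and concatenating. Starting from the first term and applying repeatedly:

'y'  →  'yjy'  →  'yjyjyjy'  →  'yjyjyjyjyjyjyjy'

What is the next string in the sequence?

yjyjyjyjyjyjyjyjyjyjyjyjyjyjyjy

Applying the rule to each of the 15 symbols of yjyjyjyjyjyjyjy gives the pieces yjy j yjy j yjy j yjy j yjy j yjy j yjy j yjy, which concatenate to the answer.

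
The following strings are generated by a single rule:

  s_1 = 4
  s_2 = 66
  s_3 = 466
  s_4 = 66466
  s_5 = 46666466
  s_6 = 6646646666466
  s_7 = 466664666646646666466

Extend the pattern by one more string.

Each term (from the third on) is the two preceding terms concatenated in order: term 3 = 4·66 = 466.
Continuing: 6646646666466 · 466664666646646666466 gives term 8.

6646646666466466664666646646666466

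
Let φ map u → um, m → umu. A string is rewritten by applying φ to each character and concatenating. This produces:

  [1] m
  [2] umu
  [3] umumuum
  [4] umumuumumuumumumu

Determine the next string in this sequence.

umumuumumuumumumuumumuumumumuumumuumumuum

Replace each of the 17 characters of umumuumumuumumumu in place — um umu um umu um um umu um umu um um umu um umu um umu um — and concatenate.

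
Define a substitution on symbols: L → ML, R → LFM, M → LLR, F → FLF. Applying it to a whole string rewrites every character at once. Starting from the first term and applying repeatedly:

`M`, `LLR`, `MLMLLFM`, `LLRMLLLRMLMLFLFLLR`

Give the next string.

Rewriting the 18 symbols of LLRMLLLRMLMLFLFLLR one by one yields ML ML LFM LLR ML ML ML LFM LLR ML LLR ML FLF ML FLF ML ML LFM; concatenated:

MLMLLFMLLRMLMLMLLFMLLRMLLLRMLFLFMLFLFMLMLLFM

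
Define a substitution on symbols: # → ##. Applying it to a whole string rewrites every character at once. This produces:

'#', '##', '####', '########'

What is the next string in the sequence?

################

Apply φ to ######## symbol by symbol: #→##, #→##, #→##, #→##, #→##, #→##, #→##, #→##; joined: ## ## ## ## ## ## ## ##.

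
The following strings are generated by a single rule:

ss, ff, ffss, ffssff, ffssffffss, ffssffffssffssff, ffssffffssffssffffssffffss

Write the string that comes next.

This is a Fibonacci-style word recurrence s(k) = s(k−1)·s(k−2): e.g. ff·ss = ffss.
Continuing: ffssffffssffssffffssffffss · ffssffffssffssff gives term 8.

ffssffffssffssffffssffffssffssffffssffssff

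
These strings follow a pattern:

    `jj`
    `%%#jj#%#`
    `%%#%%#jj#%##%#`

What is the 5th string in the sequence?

Every step adds %%# to the front and #%# to the end of the previous string.
From %%#%%#jj#%##%#, 2 further steps: %%#%%#jj#%##%# → %%#%%#%%#jj#%##%##%# → (answer).

%%#%%#%%#%%#jj#%##%##%##%#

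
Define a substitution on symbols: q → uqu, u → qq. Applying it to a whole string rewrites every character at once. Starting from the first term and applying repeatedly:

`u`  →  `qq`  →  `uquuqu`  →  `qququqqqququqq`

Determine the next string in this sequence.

Applying the rule to each of the 14 symbols of qququqqqququqq gives the pieces uqu uqu qq uqu qq uqu uqu uqu uqu qq uqu qq uqu uqu, which concatenate to the answer.

uquuquqququqququuquuquuquqququqququuqu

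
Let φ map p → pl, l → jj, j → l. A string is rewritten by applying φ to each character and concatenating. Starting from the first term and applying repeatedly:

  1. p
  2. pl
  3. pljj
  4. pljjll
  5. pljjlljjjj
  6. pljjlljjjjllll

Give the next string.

Rewriting the 14 symbols of pljjlljjjjllll one by one yields pl jj l l jj jj l l l l jj jj jj jj; concatenated:

pljjlljjjjlllljjjjjjjj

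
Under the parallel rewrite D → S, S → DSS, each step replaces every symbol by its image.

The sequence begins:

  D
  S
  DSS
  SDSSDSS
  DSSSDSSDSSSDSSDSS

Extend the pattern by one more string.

Rewriting the 17 symbols of DSSSDSSDSSSDSSDSS one by one yields S DSS DSS DSS S DSS DSS S DSS DSS DSS S DSS DSS S DSS DSS; concatenated:

SDSSDSSDSSSDSSDSSSDSSDSSDSSSDSSDSSSDSSDSS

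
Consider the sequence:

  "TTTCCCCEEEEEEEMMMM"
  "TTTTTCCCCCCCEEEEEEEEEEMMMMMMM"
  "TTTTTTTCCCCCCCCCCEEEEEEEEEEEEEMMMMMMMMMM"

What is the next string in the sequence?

TTTTTTTTTCCCCCCCCCCCCCEEEEEEEEEEEEEEEEMMMMMMMMMMMMM

Reading off run lengths: T runs 3, 5, 7; C runs 4, 7, 10; E runs 7, 10, 13; M runs 4, 7, 10 — each is linear in n, where the shown terms are n = 2, 3, 4.
For the next term, n = 5, so the run lengths are 9, 13, 16, 13.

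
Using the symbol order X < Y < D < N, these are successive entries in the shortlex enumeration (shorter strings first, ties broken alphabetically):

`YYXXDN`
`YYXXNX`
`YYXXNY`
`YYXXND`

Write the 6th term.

Stepping forward 2 times from YYXXND: YYXXND → YYXXNN, then the target.

YYXYXX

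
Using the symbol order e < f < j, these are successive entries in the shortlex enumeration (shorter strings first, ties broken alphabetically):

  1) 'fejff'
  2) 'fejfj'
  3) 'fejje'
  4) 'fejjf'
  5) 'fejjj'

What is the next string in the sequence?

The successor of fejjj increments the rightmost position that isn't already j and resets every position after it to e.

ffeee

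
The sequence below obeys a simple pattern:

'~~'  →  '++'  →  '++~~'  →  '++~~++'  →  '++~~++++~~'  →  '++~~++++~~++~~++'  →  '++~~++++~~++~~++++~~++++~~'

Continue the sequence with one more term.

++~~++++~~++~~++++~~++++~~++~~++++~~++~~++

This is a Fibonacci-style word recurrence s(k) = s(k−1)·s(k−2): e.g. ++·~~ = ++~~.
Continuing: ++~~++++~~++~~++++~~++++~~ · ++~~++++~~++~~++ gives term 8.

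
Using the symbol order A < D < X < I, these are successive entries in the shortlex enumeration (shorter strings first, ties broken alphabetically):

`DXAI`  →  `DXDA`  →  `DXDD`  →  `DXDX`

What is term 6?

Advancing 2 positions from DXDX through DXDX → DXDI reaches term 6.

DXXA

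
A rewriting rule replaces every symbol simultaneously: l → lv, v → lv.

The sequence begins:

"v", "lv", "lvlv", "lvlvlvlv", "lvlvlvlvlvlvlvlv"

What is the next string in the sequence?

φ(lvlvlvlvlvlvlvlv) expands symbol-by-symbol to lv lv lv lv lv lv lv lv lv lv lv lv lv lv lv lv; joining the 16 pieces gives the next term.

lvlvlvlvlvlvlvlvlvlvlvlvlvlvlvlv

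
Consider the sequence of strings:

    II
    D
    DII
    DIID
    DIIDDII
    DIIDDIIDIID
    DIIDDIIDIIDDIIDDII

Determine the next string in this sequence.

From term 3 onward, concatenate the last term with the second-to-last: D·II = DII, DII·D = DIID, …
The next term joins DIIDDIIDIIDDIIDDII and DIIDDIIDIID.

DIIDDIIDIIDDIIDDIIDIIDDIIDIID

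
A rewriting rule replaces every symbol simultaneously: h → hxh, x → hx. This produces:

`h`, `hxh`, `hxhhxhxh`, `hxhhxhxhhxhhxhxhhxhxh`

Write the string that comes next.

Rewriting the 21 symbols of hxhhxhxhhxhhxhxhhxhxh one by one yields hxh hx hxh hxh hx hxh hx hxh hxh hx hxh hxh hx hxh hx hxh hxh hx hxh hx hxh; concatenated:

hxhhxhxhhxhhxhxhhxhxhhxhhxhxhhxhhxhxhhxhxhhxhhxhxhhxhxh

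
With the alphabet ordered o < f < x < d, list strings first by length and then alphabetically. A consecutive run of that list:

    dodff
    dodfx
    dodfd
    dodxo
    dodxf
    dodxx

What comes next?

Find the rightmost character of dodxx below d, bump it to the next letter, and reset everything to its right to o.

dodxd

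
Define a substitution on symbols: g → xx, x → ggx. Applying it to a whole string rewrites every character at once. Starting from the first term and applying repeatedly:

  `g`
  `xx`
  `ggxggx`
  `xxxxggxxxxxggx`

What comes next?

φ(xxxxggxxxxxggx) expands symbol-by-symbol to ggx ggx ggx ggx xx xx ggx ggx ggx ggx ggx xx xx ggx; joining the 14 pieces gives the next term.

ggxggxggxggxxxxxggxggxggxggxggxxxxxggx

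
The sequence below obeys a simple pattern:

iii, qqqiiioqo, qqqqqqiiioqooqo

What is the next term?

qqqqqqqqqiiioqooqooqo

s(k+1) = qqq·s(k)·oqo, so each term gains qqq as a prefix and oqo as a suffix.
So the next term is qqq·qqqqqqiiioqooqo·oqo.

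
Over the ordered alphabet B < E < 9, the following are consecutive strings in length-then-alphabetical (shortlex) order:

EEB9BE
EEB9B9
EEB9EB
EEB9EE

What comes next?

EEB9E9

The successor of EEB9EE increments the rightmost position that isn't already 9 and resets every position after it to B.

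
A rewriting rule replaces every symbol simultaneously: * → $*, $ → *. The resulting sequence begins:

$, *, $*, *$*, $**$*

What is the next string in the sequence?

*$*$**$*

Apply φ to $**$* symbol by symbol: $→*, *→$*, *→$*, $→*, *→$*; joined: * $* $* * $*.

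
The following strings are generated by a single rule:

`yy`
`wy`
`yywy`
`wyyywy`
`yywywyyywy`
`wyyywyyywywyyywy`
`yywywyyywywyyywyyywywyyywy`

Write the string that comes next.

wyyywyyywywyyywyyywywyyywywyyywyyywywyyywy

This is a Fibonacci-style word recurrence s(k) = s(k−2)·s(k−1): e.g. yy·wy = yywy.
Continuing: wyyywyyywywyyywy · yywywyyywywyyywyyywywyyywy gives term 8.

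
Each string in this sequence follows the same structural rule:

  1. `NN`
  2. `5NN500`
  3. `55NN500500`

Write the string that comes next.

555NN500500500

Every step adds 5 to the front and 500 to the end of the previous string.
One more step from 55NN500500 gives the answer.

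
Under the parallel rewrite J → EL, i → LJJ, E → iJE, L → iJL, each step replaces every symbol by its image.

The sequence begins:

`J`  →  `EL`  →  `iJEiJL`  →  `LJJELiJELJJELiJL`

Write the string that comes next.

Replace each of the 16 characters of LJJELiJELJJELiJL in place — iJL EL EL iJE iJL LJJ EL iJE iJL EL EL iJE iJL LJJ EL iJL — and concatenate.

iJLELELiJEiJLLJJELiJEiJLELELiJEiJLLJJELiJL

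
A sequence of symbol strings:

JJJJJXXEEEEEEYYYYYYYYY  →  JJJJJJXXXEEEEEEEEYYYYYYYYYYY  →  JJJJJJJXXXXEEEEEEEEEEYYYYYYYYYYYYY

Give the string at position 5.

Reading off run lengths: J runs 5, 6, 7; X runs 2, 3, 4; E runs 6, 8, 10; Y runs 9, 11, 13 — each is linear in n, where the shown terms are n = 3, 4, 5.
At n = 7 the blocks have lengths 9, 6, 14, 17.

JJJJJJJJJXXXXXXEEEEEEEEEEEEEEYYYYYYYYYYYYYYYYY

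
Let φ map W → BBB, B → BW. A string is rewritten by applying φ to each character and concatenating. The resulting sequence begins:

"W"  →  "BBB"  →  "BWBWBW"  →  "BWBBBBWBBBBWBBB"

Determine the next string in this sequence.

Rewriting the 15 symbols of BWBBBBWBBBBWBBB one by one yields BW BBB BW BW BW BW BBB BW BW BW BW BBB BW BW BW; concatenated:

BWBBBBWBWBWBWBBBBWBWBWBWBBBBWBWBW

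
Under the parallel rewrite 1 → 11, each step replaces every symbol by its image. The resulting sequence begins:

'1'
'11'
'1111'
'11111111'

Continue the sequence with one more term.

Apply φ to 11111111 symbol by symbol: 1→11, 1→11, 1→11, 1→11, 1→11, 1→11, 1→11, 1→11; joined: 11 11 11 11 11 11 11 11.

1111111111111111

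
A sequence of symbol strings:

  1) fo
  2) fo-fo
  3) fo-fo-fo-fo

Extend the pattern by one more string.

Each string is two copies of the previous one joined by '-'.
So the next term is two copies of fo-fo-fo-fo with '-' between the halves.

fo-fo-fo-fo-fo-fo-fo-fo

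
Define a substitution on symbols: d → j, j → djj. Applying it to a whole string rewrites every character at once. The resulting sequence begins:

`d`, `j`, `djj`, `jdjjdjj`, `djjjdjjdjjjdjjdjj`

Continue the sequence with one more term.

jdjjdjjdjjjdjjdjjjdjjdjjdjjjdjjdjjjdjjdjj

φ(djjjdjjdjjjdjjdjj) expands symbol-by-symbol to j djj djj djj j djj djj j djj djj djj j djj djj j djj djj; joining the 17 pieces gives the next term.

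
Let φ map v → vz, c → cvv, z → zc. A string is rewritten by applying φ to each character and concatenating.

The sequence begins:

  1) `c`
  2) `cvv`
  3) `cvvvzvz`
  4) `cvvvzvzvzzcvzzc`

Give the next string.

Rewriting the 15 symbols of cvvvzvzvzzcvzzc one by one yields cvv vz vz vz zc vz zc vz zc zc cvv vz zc zc cvv; concatenated:

cvvvzvzvzzcvzzcvzzczccvvvzzczccvv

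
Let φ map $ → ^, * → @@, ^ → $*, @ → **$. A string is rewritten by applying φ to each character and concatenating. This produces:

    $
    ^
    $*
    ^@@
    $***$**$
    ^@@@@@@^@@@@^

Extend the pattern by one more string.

Rewriting the 13 symbols of ^@@@@@@^@@@@^ one by one yields $* **$ **$ **$ **$ **$ **$ $* **$ **$ **$ **$ $*; concatenated:

$***$**$**$**$**$**$$***$**$**$**$$*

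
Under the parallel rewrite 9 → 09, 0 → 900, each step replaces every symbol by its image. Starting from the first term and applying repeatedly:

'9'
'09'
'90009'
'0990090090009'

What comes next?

Rewriting the 13 symbols of 0990090090009 one by one yields 900 09 09 900 900 09 900 900 09 900 900 900 09; concatenated:

9000909900900099009000990090090009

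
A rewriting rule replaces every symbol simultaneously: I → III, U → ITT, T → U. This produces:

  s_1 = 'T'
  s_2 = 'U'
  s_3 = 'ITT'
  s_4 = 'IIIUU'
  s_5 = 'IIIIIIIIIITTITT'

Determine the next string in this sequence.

Rewriting the 15 symbols of IIIIIIIIIITTITT one by one yields III III III III III III III III III III U U III U U; concatenated:

IIIIIIIIIIIIIIIIIIIIIIIIIIIIIIUUIIIUU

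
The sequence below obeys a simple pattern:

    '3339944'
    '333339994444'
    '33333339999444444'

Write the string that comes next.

3333333339999944444444

Term n consists of 2n+1 3's, followed by n+1 9's, followed by 2n 4's (n = 1, 2, …).
At n = 4 the blocks have lengths 9, 5, 8.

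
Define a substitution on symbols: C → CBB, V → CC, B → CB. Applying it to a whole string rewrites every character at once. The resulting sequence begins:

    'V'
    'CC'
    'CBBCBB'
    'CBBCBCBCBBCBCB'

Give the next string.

CBBCBCBCBBCBCBBCBCBBCBCBCBBCBCBBCB

Applying the rule to each of the 14 symbols of CBBCBCBCBBCBCB gives the pieces CBB CB CB CBB CB CBB CB CBB CB CB CBB CB CBB CB, which concatenate to the answer.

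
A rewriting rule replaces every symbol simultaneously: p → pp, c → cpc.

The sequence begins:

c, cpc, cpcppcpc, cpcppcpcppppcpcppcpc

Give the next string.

cpcppcpcppppcpcppcpcppppppppcpcppcpcppppcpcppcpc

Applying the rule to each of the 20 symbols of cpcppcpcppppcpcppcpc gives the pieces cpc pp cpc pp pp cpc pp cpc pp pp pp pp cpc pp cpc pp pp cpc pp cpc, which concatenate to the answer.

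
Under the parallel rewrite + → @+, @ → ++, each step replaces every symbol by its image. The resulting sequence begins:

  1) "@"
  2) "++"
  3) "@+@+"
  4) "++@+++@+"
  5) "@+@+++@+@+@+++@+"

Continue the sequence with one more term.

++@+++@+@+@+++@+++@+++@+@+@+++@+

Applying the rule to each of the 16 symbols of @+@+++@+@+@+++@+ gives the pieces ++ @+ ++ @+ @+ @+ ++ @+ ++ @+ ++ @+ @+ @+ ++ @+, which concatenate to the answer.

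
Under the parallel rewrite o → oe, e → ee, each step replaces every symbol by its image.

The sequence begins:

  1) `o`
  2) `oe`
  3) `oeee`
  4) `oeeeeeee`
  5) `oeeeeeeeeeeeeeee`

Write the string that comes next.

oeeeeeeeeeeeeeeeeeeeeeeeeeeeeeee

Applying the rule to each of the 16 symbols of oeeeeeeeeeeeeeee gives the pieces oe ee ee ee ee ee ee ee ee ee ee ee ee ee ee ee, which concatenate to the answer.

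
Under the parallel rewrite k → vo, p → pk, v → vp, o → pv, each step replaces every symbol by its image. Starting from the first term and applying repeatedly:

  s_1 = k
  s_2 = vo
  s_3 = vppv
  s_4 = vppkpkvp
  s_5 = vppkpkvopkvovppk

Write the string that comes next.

Rewriting the 16 symbols of vppkpkvopkvovppk one by one yields vp pk pk vo pk vo vp pv pk vo vp pv vp pk pk vo; concatenated:

vppkpkvopkvovppvpkvovppvvppkpkvo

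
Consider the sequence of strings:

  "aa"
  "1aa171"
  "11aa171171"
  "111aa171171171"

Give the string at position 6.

s(k+1) = 1·s(k)·171, so each term gains 1 as a prefix and 171 as a suffix.
From 111aa171171171, 2 further steps: 111aa171171171 → 1111aa171171171171 → (answer).

11111aa171171171171171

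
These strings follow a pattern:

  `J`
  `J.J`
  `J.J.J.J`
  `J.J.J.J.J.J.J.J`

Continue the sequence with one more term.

J.J.J.J.J.J.J.J.J.J.J.J.J.J.J.J

Each string is two copies of the previous one joined by '.'.
One more doubling of J.J.J.J.J.J.J.J gives the answer.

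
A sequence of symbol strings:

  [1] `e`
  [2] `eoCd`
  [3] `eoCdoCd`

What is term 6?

eoCdoCdoCdoCdoCd

Each term is the previous one with oCd appended.
From eoCdoCd, 3 further steps: eoCdoCd → eoCdoCdoCd → eoCdoCdoCdoCd → (answer).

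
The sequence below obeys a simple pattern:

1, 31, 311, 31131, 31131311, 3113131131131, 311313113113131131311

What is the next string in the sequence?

3113131131131311313113113131131131

This is a Fibonacci-style word recurrence s(k) = s(k−1)·s(k−2): e.g. 31·1 = 311.
So term 8 is 311313113113131131311·3113131131131.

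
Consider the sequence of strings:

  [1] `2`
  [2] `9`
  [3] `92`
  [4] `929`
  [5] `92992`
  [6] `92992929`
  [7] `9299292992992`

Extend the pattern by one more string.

929929299299292992929

Each term (from the third on) is the previous term followed by the one before it: term 3 = 9·2 = 92.
So term 8 is 9299292992992·92992929.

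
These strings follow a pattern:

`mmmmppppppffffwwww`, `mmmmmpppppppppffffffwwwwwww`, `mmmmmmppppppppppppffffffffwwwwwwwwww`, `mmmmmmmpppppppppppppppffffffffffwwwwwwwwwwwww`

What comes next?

mmmmmmmmppppppppppppppppppffffffffffffwwwwwwwwwwwwwwww

Each string has the form m^{n+2} p^{3n} f^{2n} w^{3n-2}, where the shown terms are n = 2, 3, 4, 5.
At n = 6 the blocks have lengths 8, 18, 12, 16.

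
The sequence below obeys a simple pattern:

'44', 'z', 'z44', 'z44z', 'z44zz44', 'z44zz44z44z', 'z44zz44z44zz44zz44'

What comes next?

z44zz44z44zz44zz44z44zz44z44z

This is a Fibonacci-style word recurrence s(k) = s(k−1)·s(k−2): e.g. z·44 = z44.
Continuing: z44zz44z44zz44zz44 · z44zz44z44z gives term 8.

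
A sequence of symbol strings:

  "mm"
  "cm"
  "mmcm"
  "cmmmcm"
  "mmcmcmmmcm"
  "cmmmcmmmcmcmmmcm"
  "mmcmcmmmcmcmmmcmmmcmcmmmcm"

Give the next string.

cmmmcmmmcmcmmmcmmmcmcmmmcmcmmmcmmmcmcmmmcm

Each term (from the third on) is the two preceding terms concatenated in order: term 3 = mm·cm = mmcm.
So term 8 is cmmmcmmmcmcmmmcm·mmcmcmmmcmcmmmcmmmcmcmmmcm.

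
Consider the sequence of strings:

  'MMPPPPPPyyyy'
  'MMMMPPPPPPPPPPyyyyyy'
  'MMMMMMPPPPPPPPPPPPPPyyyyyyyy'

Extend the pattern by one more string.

Term n consists of 2n-2 M's, followed by 4n-2 P's, followed by 2n y's, where the shown terms are n = 2, 3, 4.
At n = 5 the blocks have lengths 8, 18, 10.

MMMMMMMMPPPPPPPPPPPPPPPPPPyyyyyyyyyy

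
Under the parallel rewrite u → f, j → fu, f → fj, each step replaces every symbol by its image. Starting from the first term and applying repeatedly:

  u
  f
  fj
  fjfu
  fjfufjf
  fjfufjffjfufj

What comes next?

Rewriting the 13 symbols of fjfufjffjfufj one by one yields fj fu fj f fj fu fj fj fu fj f fj fu; concatenated:

fjfufjffjfufjfjfufjffjfu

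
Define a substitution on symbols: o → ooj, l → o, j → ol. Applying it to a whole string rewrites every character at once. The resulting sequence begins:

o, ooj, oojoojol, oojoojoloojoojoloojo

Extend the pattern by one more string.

φ(oojoojoloojoojoloojo) expands symbol-by-symbol to ooj ooj ol ooj ooj ol ooj o ooj ooj ol ooj ooj ol ooj o ooj ooj ol ooj; joining the 20 pieces gives the next term.

oojoojoloojoojoloojooojoojoloojoojoloojooojoojolooj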